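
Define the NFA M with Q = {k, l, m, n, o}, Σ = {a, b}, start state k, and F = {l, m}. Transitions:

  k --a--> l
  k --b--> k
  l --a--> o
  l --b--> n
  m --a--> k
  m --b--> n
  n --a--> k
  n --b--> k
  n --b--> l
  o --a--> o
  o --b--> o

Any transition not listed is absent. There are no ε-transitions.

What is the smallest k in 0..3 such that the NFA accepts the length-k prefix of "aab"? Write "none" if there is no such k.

Start in {k}.
Read 'a': k→{l}; now {l}.
None of the earlier sets intersect F, but {l} does.

1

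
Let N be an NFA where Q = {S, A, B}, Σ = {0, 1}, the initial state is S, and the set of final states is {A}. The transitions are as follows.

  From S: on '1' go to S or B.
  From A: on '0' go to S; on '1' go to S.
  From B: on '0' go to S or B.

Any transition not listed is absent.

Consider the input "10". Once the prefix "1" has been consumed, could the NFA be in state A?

Start in {S}.
Read '1': S→{S, B}; now {S, B}.
State A is not in {S, B}.

No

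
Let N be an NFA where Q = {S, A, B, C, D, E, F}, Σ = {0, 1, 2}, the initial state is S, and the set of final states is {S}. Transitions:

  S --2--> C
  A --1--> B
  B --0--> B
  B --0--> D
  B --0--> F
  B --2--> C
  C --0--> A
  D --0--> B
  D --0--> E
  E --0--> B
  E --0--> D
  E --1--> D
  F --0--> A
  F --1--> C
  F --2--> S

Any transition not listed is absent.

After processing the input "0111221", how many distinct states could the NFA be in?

0

Start in {S}.
Read '0': {S} → ∅.
The set is empty and remains empty for the remaining 6 symbols.
That set has 0 states.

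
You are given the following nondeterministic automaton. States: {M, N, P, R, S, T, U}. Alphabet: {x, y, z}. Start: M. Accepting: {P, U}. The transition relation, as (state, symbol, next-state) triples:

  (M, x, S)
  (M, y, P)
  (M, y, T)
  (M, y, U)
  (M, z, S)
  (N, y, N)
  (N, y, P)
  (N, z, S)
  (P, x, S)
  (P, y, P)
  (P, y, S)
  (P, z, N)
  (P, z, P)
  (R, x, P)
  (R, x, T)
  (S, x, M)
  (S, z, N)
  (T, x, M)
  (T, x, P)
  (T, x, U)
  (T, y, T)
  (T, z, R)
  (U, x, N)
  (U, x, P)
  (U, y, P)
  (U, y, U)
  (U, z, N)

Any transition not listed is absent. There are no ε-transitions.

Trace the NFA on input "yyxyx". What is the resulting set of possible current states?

Start in {M}.
Read 'y': {M} → {P, T, U}.
Read 'y': {P, T, U} → {P, S, T, U}.
Read 'x': {P, S, T, U} → {M, N, P, S, U}.
Read 'y': {M, N, P, S, U} → {N, P, S, T, U}.
Read 'x': {N, P, S, T, U} → {M, N, P, S, U}.

{M, N, P, S, U}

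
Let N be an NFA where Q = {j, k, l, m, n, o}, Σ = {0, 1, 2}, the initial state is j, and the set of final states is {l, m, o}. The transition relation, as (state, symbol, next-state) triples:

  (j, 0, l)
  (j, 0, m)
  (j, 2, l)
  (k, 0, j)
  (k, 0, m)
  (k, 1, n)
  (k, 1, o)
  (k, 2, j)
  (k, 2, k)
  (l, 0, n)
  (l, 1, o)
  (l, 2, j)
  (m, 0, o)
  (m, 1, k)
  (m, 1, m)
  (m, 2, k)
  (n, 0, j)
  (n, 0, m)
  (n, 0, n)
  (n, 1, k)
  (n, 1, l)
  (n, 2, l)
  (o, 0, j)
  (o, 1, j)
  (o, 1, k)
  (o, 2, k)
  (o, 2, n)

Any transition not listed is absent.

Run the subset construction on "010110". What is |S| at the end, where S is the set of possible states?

4

Start in {j}.
Read '0': {j} → {l, m}.
Read '1': {l, m} → {k, m, o}.
Read '0': {k, m, o} → {j, m, o}.
Read '1': {j, m, o} → {j, k, m}.
Read '1': {j, k, m} → {k, m, n, o}.
Read '0': {k, m, n, o} → {j, m, n, o}.
That set has 4 states.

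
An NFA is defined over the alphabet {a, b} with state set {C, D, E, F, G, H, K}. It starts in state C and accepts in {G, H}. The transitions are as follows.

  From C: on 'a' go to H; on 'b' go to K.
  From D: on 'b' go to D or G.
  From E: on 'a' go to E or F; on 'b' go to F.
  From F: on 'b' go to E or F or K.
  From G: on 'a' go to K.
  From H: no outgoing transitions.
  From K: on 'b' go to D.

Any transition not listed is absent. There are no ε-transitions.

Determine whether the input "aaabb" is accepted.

No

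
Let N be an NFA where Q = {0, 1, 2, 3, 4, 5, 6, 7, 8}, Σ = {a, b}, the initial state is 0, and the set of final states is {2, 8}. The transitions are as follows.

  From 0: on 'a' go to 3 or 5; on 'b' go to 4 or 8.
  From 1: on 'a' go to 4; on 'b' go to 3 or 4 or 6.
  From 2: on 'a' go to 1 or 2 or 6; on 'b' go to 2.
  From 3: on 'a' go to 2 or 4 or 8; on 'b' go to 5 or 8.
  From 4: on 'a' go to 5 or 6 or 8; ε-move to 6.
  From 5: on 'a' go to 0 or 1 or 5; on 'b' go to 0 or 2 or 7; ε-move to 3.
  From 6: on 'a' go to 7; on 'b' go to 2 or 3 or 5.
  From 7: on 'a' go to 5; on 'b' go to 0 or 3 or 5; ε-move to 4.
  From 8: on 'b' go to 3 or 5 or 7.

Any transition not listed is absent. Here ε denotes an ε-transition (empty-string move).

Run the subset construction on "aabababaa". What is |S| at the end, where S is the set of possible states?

9

Start in {0}.
Read 'a': {0} → {3, 5}.
Read 'a': {3, 5} → {0, 1, 2, 3, 4, 5, 6, 8}.
Read 'b': {0, 1, 2, 3, 4, 5, 6, 8} → {0, 2, 3, 4, 5, 6, 7, 8}.
Read 'a': {0, 2, 3, 4, 5, 6, 7, 8} → {0, 1, 2, 3, 4, 5, 6, 7, 8}.
Read 'b': {0, 1, 2, 3, 4, 5, 6, 7, 8} → {0, 2, 3, 4, 5, 6, 7, 8}.
Read 'a': {0, 2, 3, 4, 5, 6, 7, 8} → {0, 1, 2, 3, 4, 5, 6, 7, 8}.
Read 'b': {0, 1, 2, 3, 4, 5, 6, 7, 8} → {0, 2, 3, 4, 5, 6, 7, 8}.
Read 'a': {0, 2, 3, 4, 5, 6, 7, 8} → {0, 1, 2, 3, 4, 5, 6, 7, 8}.
Read 'a': {0, 1, 2, 3, 4, 5, 6, 7, 8} → {0, 1, 2, 3, 4, 5, 6, 7, 8}.
That set has 9 states.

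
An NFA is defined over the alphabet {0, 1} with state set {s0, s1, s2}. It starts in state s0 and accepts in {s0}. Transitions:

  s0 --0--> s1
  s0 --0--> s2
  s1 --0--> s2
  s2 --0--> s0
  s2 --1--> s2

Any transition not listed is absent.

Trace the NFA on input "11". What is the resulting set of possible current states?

∅

Start in {s0}.
Read '1': {s0} → ∅.
The set is empty and remains empty for the remaining 1 symbol.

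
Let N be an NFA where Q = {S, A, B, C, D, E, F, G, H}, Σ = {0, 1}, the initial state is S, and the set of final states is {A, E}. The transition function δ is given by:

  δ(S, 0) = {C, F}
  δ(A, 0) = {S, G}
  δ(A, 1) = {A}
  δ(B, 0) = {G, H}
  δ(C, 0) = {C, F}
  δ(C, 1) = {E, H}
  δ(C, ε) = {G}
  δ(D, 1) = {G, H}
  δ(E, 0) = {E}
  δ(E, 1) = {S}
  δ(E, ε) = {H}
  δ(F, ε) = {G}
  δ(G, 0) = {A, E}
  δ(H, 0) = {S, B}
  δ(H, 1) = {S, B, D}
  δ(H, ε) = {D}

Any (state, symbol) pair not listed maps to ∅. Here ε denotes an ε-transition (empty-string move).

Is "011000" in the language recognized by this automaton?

Yes

Start in {S}.
Read '0': {S} → {C, F, G}.
Read '1': {C, F, G} → {D, E, H}.
Read '1': {D, E, H} → {S, B, D, G, H}.
Read '0': {S, B, D, G, H} → {S, A, B, C, D, E, F, G, H}.
Read '0': {S, A, B, C, D, E, F, G, H} → {S, A, B, C, D, E, F, G, H}.
Read '0': {S, A, B, C, D, E, F, G, H} → {S, A, B, C, D, E, F, G, H}.
The final set {S, A, B, C, D, E, F, G, H} contains the accepting states A, E.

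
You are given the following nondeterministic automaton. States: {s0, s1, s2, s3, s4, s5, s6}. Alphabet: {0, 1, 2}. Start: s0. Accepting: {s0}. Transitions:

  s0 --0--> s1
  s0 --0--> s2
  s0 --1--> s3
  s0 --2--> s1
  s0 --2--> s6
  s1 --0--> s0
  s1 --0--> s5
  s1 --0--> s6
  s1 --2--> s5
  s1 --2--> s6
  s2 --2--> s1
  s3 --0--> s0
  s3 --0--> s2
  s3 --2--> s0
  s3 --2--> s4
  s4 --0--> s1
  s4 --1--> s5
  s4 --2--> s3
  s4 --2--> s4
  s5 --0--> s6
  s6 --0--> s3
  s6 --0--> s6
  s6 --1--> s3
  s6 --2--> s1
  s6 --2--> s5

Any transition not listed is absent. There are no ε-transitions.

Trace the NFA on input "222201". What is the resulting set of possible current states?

Start in {s0}.
Read '2': {s0} → {s1, s6}.
Read '2': {s1, s6} → {s1, s5, s6}.
Read '2': {s1, s5, s6} → {s1, s5, s6}.
Read '2': {s1, s5, s6} → {s1, s5, s6}.
Read '0': {s1, s5, s6} → {s0, s3, s5, s6}.
Read '1': {s0, s3, s5, s6} → {s3}.

{s3}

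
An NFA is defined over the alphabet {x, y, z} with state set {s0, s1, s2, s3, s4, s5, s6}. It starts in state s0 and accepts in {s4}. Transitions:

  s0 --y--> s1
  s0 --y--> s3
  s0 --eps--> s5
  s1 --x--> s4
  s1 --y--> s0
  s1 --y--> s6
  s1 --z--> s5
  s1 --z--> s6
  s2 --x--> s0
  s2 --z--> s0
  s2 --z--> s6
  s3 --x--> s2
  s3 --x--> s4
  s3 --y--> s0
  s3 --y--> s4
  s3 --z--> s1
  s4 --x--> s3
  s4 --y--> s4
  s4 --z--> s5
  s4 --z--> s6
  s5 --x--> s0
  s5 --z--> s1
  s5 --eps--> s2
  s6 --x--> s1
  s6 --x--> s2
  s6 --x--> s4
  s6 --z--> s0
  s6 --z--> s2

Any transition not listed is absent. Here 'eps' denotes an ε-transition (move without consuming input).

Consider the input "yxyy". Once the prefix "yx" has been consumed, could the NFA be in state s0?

Start: ε-closure({s0}) = {s0, s2, s5}.
Read 'y': s0→{s1, s3}, s2→∅, s5→∅; now {s1, s3}.
Read 'x': s1→{s4}, s3→{s2, s4}; now {s2, s4}.
State s0 is not in {s2, s4}.

No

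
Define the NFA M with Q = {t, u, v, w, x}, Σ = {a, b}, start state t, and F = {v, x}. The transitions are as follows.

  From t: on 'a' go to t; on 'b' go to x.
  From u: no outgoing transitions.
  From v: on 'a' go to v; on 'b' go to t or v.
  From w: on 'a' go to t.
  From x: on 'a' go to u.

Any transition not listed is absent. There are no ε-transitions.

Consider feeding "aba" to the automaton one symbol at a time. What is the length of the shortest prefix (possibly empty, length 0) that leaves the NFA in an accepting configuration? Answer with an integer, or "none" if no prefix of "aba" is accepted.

2

Start in {t}.
Read 'a': {t} → {t}.
Read 'b': {t} → {x}.
None of the earlier sets intersect F, but {x} does.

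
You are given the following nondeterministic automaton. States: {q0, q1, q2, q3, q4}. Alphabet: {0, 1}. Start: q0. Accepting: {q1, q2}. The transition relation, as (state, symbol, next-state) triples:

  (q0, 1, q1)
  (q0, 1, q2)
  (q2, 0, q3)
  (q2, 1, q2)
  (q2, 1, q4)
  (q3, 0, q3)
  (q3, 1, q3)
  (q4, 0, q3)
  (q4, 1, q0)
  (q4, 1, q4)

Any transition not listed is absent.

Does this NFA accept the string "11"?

Yes

Start in {q0}.
Read '1': {q0} → {q1, q2}.
Read '1': {q1, q2} → {q2, q4}.
The final set {q2, q4} contains the accepting state q2.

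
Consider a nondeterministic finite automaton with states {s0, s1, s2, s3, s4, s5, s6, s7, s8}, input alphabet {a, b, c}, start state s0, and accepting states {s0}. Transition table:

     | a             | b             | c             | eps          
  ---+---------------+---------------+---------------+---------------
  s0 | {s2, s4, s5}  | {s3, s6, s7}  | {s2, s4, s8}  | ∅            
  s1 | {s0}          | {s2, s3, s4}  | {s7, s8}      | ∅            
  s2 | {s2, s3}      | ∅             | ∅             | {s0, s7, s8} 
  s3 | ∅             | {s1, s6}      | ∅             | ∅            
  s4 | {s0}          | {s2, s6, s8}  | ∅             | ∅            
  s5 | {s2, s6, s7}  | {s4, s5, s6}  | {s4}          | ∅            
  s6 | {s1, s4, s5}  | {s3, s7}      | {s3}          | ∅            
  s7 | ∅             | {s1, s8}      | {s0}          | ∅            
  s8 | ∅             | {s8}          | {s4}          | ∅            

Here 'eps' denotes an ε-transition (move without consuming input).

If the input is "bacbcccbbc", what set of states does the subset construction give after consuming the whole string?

{s0, s2, s3, s4, s7, s8}

Start in {s0}.
Read 'b': {s0} → {s3, s6, s7}.
Read 'a': {s3, s6, s7} → {s1, s4, s5}.
Read 'c': {s1, s4, s5} → {s4, s7, s8}.
Read 'b': {s4, s7, s8} → {s0, s1, s2, s6, s7, s8}.
Read 'c': {s0, s1, s2, s6, s7, s8} → {s0, s2, s3, s4, s7, s8}.
Read 'c': {s0, s2, s3, s4, s7, s8} → {s0, s2, s4, s7, s8}.
Read 'c': {s0, s2, s4, s7, s8} → {s0, s2, s4, s7, s8}.
Read 'b': {s0, s2, s4, s7, s8} → {s0, s1, s2, s3, s6, s7, s8}.
Read 'b': {s0, s1, s2, s3, s6, s7, s8} → {s0, s1, s2, s3, s4, s6, s7, s8}.
Read 'c': {s0, s1, s2, s3, s4, s6, s7, s8} → {s0, s2, s3, s4, s7, s8}.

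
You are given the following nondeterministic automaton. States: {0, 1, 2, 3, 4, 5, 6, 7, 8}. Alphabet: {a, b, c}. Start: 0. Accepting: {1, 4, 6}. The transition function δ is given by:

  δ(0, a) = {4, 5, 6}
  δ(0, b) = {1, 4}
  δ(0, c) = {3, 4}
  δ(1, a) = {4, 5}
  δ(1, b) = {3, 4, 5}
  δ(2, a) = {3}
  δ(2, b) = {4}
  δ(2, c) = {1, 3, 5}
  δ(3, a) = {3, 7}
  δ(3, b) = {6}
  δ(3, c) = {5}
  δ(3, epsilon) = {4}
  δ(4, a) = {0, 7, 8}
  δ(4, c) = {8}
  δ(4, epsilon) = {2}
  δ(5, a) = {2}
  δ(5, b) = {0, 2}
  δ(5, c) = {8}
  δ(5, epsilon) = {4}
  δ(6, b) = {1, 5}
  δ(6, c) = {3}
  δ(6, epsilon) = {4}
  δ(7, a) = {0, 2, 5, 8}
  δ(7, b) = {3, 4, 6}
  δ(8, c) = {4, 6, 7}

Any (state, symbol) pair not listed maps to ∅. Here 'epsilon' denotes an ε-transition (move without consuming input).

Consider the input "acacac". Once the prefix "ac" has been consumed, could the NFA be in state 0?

Start in {0}.
Read 'a': 0→{4, 5, 6}; union {4, 5, 6}; ε-closure = {2, 4, 5, 6}.
Read 'c': 2→{1, 3, 5}, 4→{8}, 5→{8}, 6→{3}; union {1, 3, 5, 8}; ε-closure = {1, 2, 3, 4, 5, 8}.
State 0 is not in {1, 2, 3, 4, 5, 8}.

No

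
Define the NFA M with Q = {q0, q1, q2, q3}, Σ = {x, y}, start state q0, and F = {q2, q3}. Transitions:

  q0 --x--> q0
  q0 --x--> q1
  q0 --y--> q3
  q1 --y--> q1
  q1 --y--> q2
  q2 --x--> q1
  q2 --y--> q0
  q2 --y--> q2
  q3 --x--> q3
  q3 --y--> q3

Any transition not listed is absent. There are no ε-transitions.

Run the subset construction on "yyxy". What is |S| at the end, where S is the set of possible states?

Start in {q0}.
Read 'y': q0→{q3}; now {q3}.
Read 'y': q3→{q3}; now {q3}.
Read 'x': q3→{q3}; now {q3}.
Read 'y': q3→{q3}; now {q3}.
That set has 1 state.

1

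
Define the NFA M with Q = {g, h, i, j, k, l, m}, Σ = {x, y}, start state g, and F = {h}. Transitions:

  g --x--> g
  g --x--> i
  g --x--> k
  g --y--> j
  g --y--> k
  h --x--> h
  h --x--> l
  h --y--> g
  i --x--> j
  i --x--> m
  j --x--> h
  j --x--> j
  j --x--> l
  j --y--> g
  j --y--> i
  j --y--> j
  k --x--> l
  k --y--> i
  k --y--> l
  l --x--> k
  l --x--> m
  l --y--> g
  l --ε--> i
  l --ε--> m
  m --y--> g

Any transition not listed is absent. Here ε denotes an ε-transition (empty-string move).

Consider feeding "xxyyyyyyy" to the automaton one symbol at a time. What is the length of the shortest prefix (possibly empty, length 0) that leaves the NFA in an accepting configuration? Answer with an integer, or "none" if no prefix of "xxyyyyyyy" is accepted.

Start in {g}.
Read 'x': g→{g, i, k}; now {g, i, k}.
Read 'x': g→{g, i, k}, i→{j, m}, k→{l}; now {g, i, j, k, l, m}.
Read 'y': g→{j, k}, i→∅, j→{g, i, j}, k→{i, l}, l→{g}, m→{g}; union {g, i, j, k, l}; ε-closure = {g, i, j, k, l, m}.
Read 'y': g→{j, k}, i→∅, j→{g, i, j}, k→{i, l}, l→{g}, m→{g}; union {g, i, j, k, l}; ε-closure = {g, i, j, k, l, m}.
Read 'y': g→{j, k}, i→∅, j→{g, i, j}, k→{i, l}, l→{g}, m→{g}; union {g, i, j, k, l}; ε-closure = {g, i, j, k, l, m}.
Read 'y': g→{j, k}, i→∅, j→{g, i, j}, k→{i, l}, l→{g}, m→{g}; union {g, i, j, k, l}; ε-closure = {g, i, j, k, l, m}.
Read 'y': g→{j, k}, i→∅, j→{g, i, j}, k→{i, l}, l→{g}, m→{g}; union {g, i, j, k, l}; ε-closure = {g, i, j, k, l, m}.
Read 'y': g→{j, k}, i→∅, j→{g, i, j}, k→{i, l}, l→{g}, m→{g}; union {g, i, j, k, l}; ε-closure = {g, i, j, k, l, m}.
Read 'y': g→{j, k}, i→∅, j→{g, i, j}, k→{i, l}, l→{g}, m→{g}; union {g, i, j, k, l}; ε-closure = {g, i, j, k, l, m}.
No reachable set along the way intersects F.

none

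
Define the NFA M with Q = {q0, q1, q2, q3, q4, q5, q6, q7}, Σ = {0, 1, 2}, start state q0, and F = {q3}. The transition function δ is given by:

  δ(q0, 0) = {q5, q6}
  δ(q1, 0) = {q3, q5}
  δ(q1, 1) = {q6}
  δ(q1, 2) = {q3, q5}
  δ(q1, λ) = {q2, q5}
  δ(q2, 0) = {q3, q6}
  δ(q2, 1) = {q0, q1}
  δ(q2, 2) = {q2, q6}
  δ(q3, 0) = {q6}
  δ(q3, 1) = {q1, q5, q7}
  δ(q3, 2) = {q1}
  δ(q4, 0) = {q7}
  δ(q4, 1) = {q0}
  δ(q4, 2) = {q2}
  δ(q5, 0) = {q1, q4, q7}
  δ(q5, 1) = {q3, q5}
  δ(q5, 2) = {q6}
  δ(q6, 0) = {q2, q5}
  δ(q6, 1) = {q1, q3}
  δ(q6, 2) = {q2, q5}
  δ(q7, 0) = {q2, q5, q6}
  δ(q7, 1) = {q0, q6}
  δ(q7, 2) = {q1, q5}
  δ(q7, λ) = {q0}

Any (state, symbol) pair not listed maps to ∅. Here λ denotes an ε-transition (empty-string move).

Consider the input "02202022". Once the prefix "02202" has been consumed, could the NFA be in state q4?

No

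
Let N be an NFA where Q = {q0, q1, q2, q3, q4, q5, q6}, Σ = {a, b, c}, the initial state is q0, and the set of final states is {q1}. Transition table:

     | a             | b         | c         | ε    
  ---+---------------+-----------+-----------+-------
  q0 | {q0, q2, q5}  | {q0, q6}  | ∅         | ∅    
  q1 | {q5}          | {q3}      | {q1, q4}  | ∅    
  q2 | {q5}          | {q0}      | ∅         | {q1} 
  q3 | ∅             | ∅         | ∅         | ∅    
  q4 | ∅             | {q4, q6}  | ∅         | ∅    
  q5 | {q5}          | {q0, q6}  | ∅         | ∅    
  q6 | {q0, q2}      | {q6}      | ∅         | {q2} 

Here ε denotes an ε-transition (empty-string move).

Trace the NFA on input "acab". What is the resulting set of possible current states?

Start in {q0}.
Read 'a': q0→{q0, q2, q5}; union {q0, q2, q5}; ε-closure = {q0, q1, q2, q5}.
Read 'c': q0→∅, q1→{q1, q4}, q2→∅, q5→∅; now {q1, q4}.
Read 'a': q1→{q5}, q4→∅; now {q5}.
Read 'b': q5→{q0, q6}; union {q0, q6}; ε-closure = {q0, q1, q2, q6}.

{q0, q1, q2, q6}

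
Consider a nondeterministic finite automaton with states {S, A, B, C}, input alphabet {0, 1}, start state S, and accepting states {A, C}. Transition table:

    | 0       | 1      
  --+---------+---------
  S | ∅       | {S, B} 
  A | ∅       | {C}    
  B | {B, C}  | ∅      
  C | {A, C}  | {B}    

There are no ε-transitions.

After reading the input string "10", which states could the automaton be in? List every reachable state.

{B, C}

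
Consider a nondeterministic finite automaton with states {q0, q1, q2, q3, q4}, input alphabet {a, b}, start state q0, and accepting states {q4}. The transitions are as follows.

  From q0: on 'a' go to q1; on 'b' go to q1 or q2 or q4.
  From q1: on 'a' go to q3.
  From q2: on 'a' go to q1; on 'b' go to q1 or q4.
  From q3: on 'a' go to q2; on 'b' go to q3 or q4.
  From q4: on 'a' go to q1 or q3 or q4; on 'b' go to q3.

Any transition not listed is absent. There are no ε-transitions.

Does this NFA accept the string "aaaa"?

Start in {q0}.
Read 'a': q0→{q1}; now {q1}.
Read 'a': q1→{q3}; now {q3}.
Read 'a': q3→{q2}; now {q2}.
Read 'a': q2→{q1}; now {q1}.
The final set {q1} contains no accepting state.

No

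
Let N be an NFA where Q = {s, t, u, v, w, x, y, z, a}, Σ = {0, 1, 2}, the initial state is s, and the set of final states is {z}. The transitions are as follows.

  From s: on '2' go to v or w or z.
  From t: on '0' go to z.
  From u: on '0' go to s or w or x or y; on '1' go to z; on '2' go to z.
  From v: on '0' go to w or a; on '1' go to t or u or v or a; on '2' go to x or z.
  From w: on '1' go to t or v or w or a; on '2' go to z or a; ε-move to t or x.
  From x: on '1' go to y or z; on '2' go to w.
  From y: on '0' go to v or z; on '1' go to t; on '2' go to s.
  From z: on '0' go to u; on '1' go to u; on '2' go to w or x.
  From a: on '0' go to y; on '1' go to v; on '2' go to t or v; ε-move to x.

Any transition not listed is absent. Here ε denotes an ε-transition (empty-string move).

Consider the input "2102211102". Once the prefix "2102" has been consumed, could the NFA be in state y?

No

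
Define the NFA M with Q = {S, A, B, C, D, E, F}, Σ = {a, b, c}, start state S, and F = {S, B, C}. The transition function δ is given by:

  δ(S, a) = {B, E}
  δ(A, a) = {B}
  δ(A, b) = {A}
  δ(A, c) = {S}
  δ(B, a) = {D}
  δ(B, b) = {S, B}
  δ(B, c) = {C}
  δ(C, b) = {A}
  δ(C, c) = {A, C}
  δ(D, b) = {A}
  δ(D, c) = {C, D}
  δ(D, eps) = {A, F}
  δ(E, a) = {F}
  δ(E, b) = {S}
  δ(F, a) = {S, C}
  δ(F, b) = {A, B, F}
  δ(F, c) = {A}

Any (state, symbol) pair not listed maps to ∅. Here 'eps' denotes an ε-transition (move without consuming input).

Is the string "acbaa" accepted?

No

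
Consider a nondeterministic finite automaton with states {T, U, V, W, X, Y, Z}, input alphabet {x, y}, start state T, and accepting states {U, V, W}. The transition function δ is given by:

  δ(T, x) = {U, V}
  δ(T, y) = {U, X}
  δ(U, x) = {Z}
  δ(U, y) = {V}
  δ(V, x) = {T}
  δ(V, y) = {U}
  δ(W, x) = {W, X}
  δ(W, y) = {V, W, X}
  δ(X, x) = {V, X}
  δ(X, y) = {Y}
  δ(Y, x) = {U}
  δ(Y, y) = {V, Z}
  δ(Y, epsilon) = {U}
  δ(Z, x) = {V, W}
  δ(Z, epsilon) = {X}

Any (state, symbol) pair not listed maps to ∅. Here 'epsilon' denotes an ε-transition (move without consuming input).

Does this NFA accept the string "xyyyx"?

Start in {T}.
Read 'x': {T} → {U, V}.
Read 'y': {U, V} → {U, V}.
Read 'y': {U, V} → {U, V}.
Read 'y': {U, V} → {U, V}.
Read 'x': {U, V} → {T, X, Z}.
The final set {T, X, Z} contains no accepting state.

No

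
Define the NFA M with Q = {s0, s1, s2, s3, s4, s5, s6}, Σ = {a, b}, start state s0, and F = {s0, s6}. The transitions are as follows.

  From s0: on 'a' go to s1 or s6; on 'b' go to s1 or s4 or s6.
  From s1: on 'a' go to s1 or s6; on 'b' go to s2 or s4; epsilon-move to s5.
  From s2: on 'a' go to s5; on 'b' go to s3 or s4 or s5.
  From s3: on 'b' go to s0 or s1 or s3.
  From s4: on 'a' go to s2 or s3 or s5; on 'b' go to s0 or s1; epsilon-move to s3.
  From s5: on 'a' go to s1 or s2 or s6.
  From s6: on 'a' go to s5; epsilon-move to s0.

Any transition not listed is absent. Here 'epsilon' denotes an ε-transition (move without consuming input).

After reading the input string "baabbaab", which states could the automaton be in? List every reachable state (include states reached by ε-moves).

{s0, s1, s2, s3, s4, s5, s6}

Start in {s0}.
Read 'b': s0→{s1, s4, s6}; union {s1, s4, s6}; ε-closure = {s0, s1, s3, s4, s5, s6}.
Read 'a': s0→{s1, s6}, s1→{s1, s6}, s3→∅, s4→{s2, s3, s5}, s5→{s1, s2, s6}, s6→{s5}; union {s1, s2, s3, s5, s6}; ε-closure = {s0, s1, s2, s3, s5, s6}.
Read 'a': s0→{s1, s6}, s1→{s1, s6}, s2→{s5}, s3→∅, s5→{s1, s2, s6}, s6→{s5}; union {s1, s2, s5, s6}; ε-closure = {s0, s1, s2, s5, s6}.
Read 'b': s0→{s1, s4, s6}, s1→{s2, s4}, s2→{s3, s4, s5}, s5→∅, s6→∅; union {s1, s2, s3, s4, s5, s6}; ε-closure = {s0, s1, s2, s3, s4, s5, s6}.
Read 'b': s0→{s1, s4, s6}, s1→{s2, s4}, s2→{s3, s4, s5}, s3→{s0, s1, s3}, s4→{s0, s1}, s5→∅, s6→∅; now {s0, s1, s2, s3, s4, s5, s6}.
Read 'a': s0→{s1, s6}, s1→{s1, s6}, s2→{s5}, s3→∅, s4→{s2, s3, s5}, s5→{s1, s2, s6}, s6→{s5}; union {s1, s2, s3, s5, s6}; ε-closure = {s0, s1, s2, s3, s5, s6}.
Read 'a': s0→{s1, s6}, s1→{s1, s6}, s2→{s5}, s3→∅, s5→{s1, s2, s6}, s6→{s5}; union {s1, s2, s5, s6}; ε-closure = {s0, s1, s2, s5, s6}.
Read 'b': s0→{s1, s4, s6}, s1→{s2, s4}, s2→{s3, s4, s5}, s5→∅, s6→∅; union {s1, s2, s3, s4, s5, s6}; ε-closure = {s0, s1, s2, s3, s4, s5, s6}.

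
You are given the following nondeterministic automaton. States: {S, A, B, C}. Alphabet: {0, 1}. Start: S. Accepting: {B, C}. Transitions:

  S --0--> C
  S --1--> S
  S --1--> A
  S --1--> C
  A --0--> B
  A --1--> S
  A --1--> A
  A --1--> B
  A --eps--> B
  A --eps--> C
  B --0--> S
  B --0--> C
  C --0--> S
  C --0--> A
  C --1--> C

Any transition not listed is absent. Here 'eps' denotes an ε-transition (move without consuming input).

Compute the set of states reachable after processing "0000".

{S, A, B, C}

Start in {S}.
Read '0': S→{C}; now {C}.
Read '0': C→{S, A}; union {S, A}; ε-closure = {S, A, B, C}.
Read '0': S→{C}, A→{B}, B→{S, C}, C→{S, A}; now {S, A, B, C}.
Read '0': S→{C}, A→{B}, B→{S, C}, C→{S, A}; now {S, A, B, C}.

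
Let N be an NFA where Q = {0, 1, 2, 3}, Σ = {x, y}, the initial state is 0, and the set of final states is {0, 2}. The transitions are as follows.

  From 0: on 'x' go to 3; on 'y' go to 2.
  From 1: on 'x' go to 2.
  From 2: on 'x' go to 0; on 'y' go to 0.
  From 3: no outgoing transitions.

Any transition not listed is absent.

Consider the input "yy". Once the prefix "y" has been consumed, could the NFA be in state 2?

Yes

Start in {0}.
Read 'y': 0→{2}; now {2}.
State 2 is in {2}.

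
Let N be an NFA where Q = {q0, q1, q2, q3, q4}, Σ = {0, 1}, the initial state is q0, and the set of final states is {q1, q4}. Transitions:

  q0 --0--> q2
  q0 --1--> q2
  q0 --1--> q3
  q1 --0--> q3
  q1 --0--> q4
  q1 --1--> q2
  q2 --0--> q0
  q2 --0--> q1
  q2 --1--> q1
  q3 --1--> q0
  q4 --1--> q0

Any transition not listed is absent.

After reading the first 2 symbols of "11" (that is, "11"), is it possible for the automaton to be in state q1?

Start in {q0}.
Read '1': q0→{q2, q3}; now {q2, q3}.
Read '1': q2→{q1}, q3→{q0}; now {q0, q1}.
State q1 is in {q0, q1}.

Yes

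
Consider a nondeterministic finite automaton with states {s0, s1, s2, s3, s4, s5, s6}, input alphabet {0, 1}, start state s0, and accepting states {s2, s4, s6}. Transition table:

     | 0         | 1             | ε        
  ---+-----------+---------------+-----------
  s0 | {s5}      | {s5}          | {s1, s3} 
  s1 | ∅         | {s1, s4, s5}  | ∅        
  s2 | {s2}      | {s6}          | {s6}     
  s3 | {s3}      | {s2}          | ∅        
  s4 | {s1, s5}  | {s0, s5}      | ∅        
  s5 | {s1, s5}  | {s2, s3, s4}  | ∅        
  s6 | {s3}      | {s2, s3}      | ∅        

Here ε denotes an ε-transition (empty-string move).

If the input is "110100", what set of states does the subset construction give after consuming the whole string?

{s1, s2, s3, s5, s6}

Start: ε-closure({s0}) = {s0, s1, s3}.
Read '1': {s0, s1, s3} → {s1, s2, s4, s5, s6}.
Read '1': {s1, s2, s4, s5, s6} → {s0, s1, s2, s3, s4, s5, s6}.
Read '0': {s0, s1, s2, s3, s4, s5, s6} → {s1, s2, s3, s5, s6}.
Read '1': {s1, s2, s3, s5, s6} → {s1, s2, s3, s4, s5, s6}.
Read '0': {s1, s2, s3, s4, s5, s6} → {s1, s2, s3, s5, s6}.
Read '0': {s1, s2, s3, s5, s6} → {s1, s2, s3, s5, s6}.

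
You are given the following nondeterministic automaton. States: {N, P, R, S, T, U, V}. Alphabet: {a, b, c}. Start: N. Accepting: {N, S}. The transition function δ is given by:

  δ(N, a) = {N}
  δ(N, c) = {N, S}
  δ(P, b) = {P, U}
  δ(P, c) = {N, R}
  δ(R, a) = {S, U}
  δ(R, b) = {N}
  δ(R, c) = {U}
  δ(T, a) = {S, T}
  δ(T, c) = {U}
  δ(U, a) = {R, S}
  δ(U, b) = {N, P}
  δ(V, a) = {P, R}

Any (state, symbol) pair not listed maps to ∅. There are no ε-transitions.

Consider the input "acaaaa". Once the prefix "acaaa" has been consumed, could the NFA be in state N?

Yes

Start in {N}.
Read 'a': N→{N}; now {N}.
Read 'c': N→{N, S}; now {N, S}.
Read 'a': N→{N}, S→∅; now {N}.
Read 'a': N→{N}; now {N}.
Read 'a': N→{N}; now {N}.
State N is in {N}.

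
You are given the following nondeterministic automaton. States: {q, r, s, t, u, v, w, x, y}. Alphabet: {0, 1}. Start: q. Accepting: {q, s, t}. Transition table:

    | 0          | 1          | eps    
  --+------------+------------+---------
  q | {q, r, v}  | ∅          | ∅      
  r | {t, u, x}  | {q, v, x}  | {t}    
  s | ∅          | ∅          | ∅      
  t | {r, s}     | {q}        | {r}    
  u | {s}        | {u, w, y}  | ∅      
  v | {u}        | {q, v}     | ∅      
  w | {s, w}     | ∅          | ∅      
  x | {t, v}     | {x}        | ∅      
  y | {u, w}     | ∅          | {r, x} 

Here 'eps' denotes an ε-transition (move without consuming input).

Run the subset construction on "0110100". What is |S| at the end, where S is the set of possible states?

Start in {q}.
Read '0': q→{q, r, v}; union {q, r, v}; ε-closure = {q, r, t, v}.
Read '1': q→∅, r→{q, v, x}, t→{q}, v→{q, v}; now {q, v, x}.
Read '1': q→∅, v→{q, v}, x→{x}; now {q, v, x}.
Read '0': q→{q, r, v}, v→{u}, x→{t, v}; now {q, r, t, u, v}.
Read '1': q→∅, r→{q, v, x}, t→{q}, u→{u, w, y}, v→{q, v}; union {q, u, v, w, x, y}; ε-closure = {q, r, t, u, v, w, x, y}.
Read '0': q→{q, r, v}, r→{t, u, x}, t→{r, s}, u→{s}, v→{u}, w→{s, w}, x→{t, v}, y→{u, w}; now {q, r, s, t, u, v, w, x}.
Read '0': q→{q, r, v}, r→{t, u, x}, s→∅, t→{r, s}, u→{s}, v→{u}, w→{s, w}, x→{t, v}; now {q, r, s, t, u, v, w, x}.
That set has 8 states.

8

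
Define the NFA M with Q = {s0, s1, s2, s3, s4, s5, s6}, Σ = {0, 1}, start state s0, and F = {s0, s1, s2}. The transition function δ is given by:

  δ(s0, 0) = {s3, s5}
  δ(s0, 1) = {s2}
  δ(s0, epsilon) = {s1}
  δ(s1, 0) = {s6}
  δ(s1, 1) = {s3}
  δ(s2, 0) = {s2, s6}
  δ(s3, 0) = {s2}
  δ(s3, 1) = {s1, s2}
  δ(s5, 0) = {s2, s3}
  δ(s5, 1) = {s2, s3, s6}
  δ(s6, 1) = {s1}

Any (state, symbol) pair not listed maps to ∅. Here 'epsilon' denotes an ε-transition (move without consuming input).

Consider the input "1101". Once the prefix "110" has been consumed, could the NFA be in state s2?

Start: ε-closure({s0}) = {s0, s1}.
Read '1': s0→{s2}, s1→{s3}; now {s2, s3}.
Read '1': s2→∅, s3→{s1, s2}; now {s1, s2}.
Read '0': s1→{s6}, s2→{s2, s6}; now {s2, s6}.
State s2 is in {s2, s6}.

Yes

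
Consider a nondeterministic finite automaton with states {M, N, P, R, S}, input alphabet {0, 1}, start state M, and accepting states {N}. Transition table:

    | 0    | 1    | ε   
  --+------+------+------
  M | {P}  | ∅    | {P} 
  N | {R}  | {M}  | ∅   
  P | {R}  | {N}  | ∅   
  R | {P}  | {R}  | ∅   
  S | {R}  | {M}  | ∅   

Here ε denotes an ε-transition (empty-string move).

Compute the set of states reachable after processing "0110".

Start: ε-closure({M}) = {M, P}.
Read '0': M→{P}, P→{R}; now {P, R}.
Read '1': P→{N}, R→{R}; now {N, R}.
Read '1': N→{M}, R→{R}; union {M, R}; ε-closure = {M, P, R}.
Read '0': M→{P}, P→{R}, R→{P}; now {P, R}.

{P, R}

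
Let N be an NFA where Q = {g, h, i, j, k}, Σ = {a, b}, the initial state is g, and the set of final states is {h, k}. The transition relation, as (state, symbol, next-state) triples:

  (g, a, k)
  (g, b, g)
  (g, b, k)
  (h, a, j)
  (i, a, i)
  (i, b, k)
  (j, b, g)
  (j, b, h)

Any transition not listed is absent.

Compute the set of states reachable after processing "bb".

Start in {g}.
Read 'b': g→{g, k}; now {g, k}.
Read 'b': g→{g, k}, k→∅; now {g, k}.

{g, k}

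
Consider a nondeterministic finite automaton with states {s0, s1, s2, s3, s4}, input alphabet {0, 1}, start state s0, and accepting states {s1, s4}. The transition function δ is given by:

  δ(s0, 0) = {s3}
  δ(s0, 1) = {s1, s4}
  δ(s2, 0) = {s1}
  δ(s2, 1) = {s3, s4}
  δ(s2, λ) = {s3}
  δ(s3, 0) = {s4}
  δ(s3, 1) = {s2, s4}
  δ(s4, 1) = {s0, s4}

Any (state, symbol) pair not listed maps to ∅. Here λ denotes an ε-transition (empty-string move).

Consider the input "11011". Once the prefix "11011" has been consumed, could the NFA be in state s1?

Start in {s0}.
Read '1': s0→{s1, s4}; now {s1, s4}.
Read '1': s1→∅, s4→{s0, s4}; now {s0, s4}.
Read '0': s0→{s3}, s4→∅; now {s3}.
Read '1': s3→{s2, s4}; union {s2, s4}; ε-closure = {s2, s3, s4}.
Read '1': s2→{s3, s4}, s3→{s2, s4}, s4→{s0, s4}; now {s0, s2, s3, s4}.
State s1 is not in {s0, s2, s3, s4}.

No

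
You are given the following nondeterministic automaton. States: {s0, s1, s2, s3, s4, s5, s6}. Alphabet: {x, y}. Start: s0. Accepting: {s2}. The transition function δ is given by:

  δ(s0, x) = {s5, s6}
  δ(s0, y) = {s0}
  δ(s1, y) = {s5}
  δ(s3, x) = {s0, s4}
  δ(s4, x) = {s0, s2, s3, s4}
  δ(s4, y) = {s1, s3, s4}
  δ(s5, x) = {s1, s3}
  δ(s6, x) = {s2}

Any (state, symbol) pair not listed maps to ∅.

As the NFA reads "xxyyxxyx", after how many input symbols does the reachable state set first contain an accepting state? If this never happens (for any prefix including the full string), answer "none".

2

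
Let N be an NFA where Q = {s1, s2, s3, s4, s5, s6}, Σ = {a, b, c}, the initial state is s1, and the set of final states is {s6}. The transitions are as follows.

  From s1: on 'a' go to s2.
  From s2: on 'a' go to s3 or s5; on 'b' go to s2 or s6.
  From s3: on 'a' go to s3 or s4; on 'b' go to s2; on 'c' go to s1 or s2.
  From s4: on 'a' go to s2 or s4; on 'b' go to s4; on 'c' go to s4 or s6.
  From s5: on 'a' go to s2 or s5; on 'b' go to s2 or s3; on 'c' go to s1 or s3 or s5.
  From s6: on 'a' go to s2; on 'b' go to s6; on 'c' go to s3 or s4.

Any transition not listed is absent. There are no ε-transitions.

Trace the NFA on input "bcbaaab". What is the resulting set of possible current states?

Start in {s1}.
Read 'b': {s1} → ∅.
The set is empty and remains empty for the remaining 6 symbols.

∅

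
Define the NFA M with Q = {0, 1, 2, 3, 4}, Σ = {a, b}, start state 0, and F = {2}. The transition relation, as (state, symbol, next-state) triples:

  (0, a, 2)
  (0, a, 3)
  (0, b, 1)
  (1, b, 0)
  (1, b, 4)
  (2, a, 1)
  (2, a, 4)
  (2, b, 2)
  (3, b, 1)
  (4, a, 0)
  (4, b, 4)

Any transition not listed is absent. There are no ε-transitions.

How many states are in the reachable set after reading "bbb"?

Start in {0}.
Read 'b': 0→{1}; now {1}.
Read 'b': 1→{0, 4}; now {0, 4}.
Read 'b': 0→{1}, 4→{4}; now {1, 4}.
That set has 2 states.

2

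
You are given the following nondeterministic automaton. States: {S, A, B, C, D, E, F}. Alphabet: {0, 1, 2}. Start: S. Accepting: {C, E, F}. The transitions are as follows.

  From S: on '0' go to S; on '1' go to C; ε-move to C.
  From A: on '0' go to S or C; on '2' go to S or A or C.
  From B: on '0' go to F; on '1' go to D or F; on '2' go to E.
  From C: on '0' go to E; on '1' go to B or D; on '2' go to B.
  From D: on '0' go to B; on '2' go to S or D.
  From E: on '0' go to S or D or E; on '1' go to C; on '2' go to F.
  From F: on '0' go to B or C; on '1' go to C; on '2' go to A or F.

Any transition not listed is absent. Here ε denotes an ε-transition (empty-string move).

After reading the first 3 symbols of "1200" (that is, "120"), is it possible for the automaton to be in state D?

Start: ε-closure({S}) = {S, C}.
Read '1': {S, C} → {B, C, D}.
Read '2': {B, C, D} → {S, B, C, D, E}.
Read '0': {S, B, C, D, E} → {S, B, C, D, E, F}.
State D is in {S, B, C, D, E, F}.

Yes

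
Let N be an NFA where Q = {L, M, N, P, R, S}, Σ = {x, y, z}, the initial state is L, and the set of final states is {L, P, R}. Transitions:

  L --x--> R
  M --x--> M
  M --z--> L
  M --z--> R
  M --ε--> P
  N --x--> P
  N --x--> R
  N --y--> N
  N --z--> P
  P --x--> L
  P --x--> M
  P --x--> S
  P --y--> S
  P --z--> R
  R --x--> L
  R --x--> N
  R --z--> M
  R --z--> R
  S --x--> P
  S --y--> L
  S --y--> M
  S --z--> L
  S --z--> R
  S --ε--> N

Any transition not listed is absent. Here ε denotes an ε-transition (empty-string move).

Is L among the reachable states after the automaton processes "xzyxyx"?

No

Start in {L}.
Read 'x': L→{R}; now {R}.
Read 'z': R→{M, R}; union {M, R}; ε-closure = {M, P, R}.
Read 'y': M→∅, P→{S}, R→∅; union {S}; ε-closure = {N, S}.
Read 'x': N→{P, R}, S→{P}; now {P, R}.
Read 'y': P→{S}, R→∅; union {S}; ε-closure = {N, S}.
Read 'x': N→{P, R}, S→{P}; now {P, R}.
State L is not in {P, R}.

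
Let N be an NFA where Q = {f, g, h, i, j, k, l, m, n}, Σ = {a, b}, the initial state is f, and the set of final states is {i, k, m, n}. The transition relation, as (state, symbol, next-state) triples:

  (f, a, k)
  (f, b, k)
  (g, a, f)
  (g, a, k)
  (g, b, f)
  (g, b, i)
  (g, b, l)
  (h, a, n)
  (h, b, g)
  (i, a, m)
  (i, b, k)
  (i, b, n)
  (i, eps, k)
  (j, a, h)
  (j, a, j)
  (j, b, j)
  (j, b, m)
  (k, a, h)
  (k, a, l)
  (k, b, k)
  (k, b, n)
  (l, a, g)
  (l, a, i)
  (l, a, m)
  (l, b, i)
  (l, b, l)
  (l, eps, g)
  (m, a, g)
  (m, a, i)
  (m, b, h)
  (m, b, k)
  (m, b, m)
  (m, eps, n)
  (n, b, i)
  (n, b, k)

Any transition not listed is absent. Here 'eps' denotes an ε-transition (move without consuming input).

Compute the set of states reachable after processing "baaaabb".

Start in {f}.
Read 'b': {f} → {k}.
Read 'a': {k} → {g, h, l}.
Read 'a': {g, h, l} → {f, g, i, k, m, n}.
Read 'a': {f, g, i, k, m, n} → {f, g, h, i, k, l, m, n}.
Read 'a': {f, g, h, i, k, l, m, n} → {f, g, h, i, k, l, m, n}.
Read 'b': {f, g, h, i, k, l, m, n} → {f, g, h, i, k, l, m, n}.
Read 'b': {f, g, h, i, k, l, m, n} → {f, g, h, i, k, l, m, n}.

{f, g, h, i, k, l, m, n}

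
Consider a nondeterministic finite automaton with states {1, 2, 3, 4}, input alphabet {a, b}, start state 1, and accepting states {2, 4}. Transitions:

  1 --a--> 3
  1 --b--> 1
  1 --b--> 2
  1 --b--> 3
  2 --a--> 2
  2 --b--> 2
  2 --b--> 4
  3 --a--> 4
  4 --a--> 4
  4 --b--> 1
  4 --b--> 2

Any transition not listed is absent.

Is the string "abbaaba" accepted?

No

Start in {1}.
Read 'a': 1→{3}; now {3}.
Read 'b': 3→∅; now ∅.
The set is empty and remains empty for the remaining 5 symbols.
The final set ∅ contains no accepting state.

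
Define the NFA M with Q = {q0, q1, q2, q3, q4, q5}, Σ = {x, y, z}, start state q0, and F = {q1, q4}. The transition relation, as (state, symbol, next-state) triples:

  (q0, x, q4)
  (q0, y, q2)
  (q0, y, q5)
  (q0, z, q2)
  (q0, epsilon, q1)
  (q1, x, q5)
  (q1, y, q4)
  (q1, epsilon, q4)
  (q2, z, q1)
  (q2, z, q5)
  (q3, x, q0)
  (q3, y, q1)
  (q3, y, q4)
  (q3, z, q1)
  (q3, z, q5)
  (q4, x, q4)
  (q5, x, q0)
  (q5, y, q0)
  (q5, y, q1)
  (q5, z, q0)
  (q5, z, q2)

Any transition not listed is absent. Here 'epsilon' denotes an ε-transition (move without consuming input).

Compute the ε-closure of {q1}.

Begin with {q1}.
ε-move q1 → q4; add q4.

{q1, q4}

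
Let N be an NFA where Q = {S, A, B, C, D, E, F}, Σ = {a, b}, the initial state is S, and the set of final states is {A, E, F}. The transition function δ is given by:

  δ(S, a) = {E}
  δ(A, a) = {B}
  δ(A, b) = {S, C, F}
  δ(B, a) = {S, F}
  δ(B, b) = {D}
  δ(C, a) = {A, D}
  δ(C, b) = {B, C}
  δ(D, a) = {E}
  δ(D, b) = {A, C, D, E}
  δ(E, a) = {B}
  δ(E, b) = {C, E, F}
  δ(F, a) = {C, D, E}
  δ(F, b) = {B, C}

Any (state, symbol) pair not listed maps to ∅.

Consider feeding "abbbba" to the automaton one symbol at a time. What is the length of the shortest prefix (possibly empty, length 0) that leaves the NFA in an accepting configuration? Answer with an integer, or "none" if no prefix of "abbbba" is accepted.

Start in {S}.
Read 'a': {S} → {E}.
None of the earlier sets intersect F, but {E} does.

1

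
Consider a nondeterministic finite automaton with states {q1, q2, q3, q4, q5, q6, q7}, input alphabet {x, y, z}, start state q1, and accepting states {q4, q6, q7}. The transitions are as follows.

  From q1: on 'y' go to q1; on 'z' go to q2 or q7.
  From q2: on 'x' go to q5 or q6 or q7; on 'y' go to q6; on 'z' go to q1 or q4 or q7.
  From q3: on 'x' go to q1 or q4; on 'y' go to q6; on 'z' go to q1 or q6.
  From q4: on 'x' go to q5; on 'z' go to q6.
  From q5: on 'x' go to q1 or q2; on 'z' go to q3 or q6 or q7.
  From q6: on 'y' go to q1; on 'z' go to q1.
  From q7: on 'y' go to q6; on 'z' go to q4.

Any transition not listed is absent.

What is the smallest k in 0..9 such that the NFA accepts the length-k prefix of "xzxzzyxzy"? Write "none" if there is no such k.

Start in {q1}.
Read 'x': q1→∅; now ∅.
The set is empty and remains empty for the remaining 8 symbols.
No reachable set along the way intersects F.

none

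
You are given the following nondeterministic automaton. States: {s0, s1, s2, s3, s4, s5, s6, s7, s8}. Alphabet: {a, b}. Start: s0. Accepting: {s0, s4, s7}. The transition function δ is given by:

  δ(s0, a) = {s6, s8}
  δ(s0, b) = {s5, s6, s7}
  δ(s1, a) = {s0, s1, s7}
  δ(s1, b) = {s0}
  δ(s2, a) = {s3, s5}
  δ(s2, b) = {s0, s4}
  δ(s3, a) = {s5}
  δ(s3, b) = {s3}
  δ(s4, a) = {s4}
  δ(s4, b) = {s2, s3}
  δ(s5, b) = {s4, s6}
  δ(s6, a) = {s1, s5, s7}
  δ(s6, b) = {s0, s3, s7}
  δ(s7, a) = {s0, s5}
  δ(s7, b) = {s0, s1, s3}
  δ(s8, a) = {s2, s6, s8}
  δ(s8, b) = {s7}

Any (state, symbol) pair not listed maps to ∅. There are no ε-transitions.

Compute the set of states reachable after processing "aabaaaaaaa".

{s0, s1, s2, s3, s4, s5, s6, s7, s8}

Start in {s0}.
Read 'a': {s0} → {s6, s8}.
Read 'a': {s6, s8} → {s1, s2, s5, s6, s7, s8}.
Read 'b': {s1, s2, s5, s6, s7, s8} → {s0, s1, s3, s4, s6, s7}.
Read 'a': {s0, s1, s3, s4, s6, s7} → {s0, s1, s4, s5, s6, s7, s8}.
Read 'a': {s0, s1, s4, s5, s6, s7, s8} → {s0, s1, s2, s4, s5, s6, s7, s8}.
Read 'a': {s0, s1, s2, s4, s5, s6, s7, s8} → {s0, s1, s2, s3, s4, s5, s6, s7, s8}.
Read 'a': {s0, s1, s2, s3, s4, s5, s6, s7, s8} → {s0, s1, s2, s3, s4, s5, s6, s7, s8}.
Read 'a': {s0, s1, s2, s3, s4, s5, s6, s7, s8} → {s0, s1, s2, s3, s4, s5, s6, s7, s8}.
Read 'a': {s0, s1, s2, s3, s4, s5, s6, s7, s8} → {s0, s1, s2, s3, s4, s5, s6, s7, s8}.
Read 'a': {s0, s1, s2, s3, s4, s5, s6, s7, s8} → {s0, s1, s2, s3, s4, s5, s6, s7, s8}.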